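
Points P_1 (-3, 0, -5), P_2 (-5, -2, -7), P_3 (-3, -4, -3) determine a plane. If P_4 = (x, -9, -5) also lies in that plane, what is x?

Coplanarity requires P_1P_2 · (P_1P_3 × P_1P_4) = 0.
P_1P_2 = (-2, -2, -2), P_1P_3 = (0, -4, 2); the triple product is linear in x with coefficient -12 and constant term -72.
Setting it to zero: x = -6.

-6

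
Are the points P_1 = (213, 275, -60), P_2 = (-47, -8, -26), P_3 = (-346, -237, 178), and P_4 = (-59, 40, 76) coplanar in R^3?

With P_1 as base: P_1P_2 = (-260, -283, 34), P_1P_3 = (-559, -512, 238), P_1P_4 = (-272, -235, 136).
P_1P_3 × P_1P_4 = (-13702, 11288, -7899).
P_1P_2 · (P_1P_3 × P_1P_4) = 99450.
Since 99450 ≠ 0, the four points are not coplanar.

No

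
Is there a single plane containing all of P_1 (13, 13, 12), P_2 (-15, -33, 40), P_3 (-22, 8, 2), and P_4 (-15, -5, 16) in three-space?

Yes

With P_1 as base: P_1P_2 = (-28, -46, 28), P_1P_3 = (-35, -5, -10), P_1P_4 = (-28, -18, 4).
P_1P_3 × P_1P_4 = (-200, 420, 490).
P_1P_2 · (P_1P_3 × P_1P_4) = 0.
The scalar triple product vanishes, so the four points are coplanar.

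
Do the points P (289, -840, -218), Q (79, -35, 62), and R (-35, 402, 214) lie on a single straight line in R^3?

PQ = (-210, 805, 280), PR = (-324, 1242, 432).
PQ × PR = (0, 0, 0).
The cross product vanishes, so the three points are collinear.

Yes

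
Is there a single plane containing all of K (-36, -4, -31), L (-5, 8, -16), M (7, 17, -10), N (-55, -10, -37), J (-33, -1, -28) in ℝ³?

No

The plane through K, L, M has normal n = KL × KM = (-63, -6, 135) and equation n·P = -1893.
Checking the remaining points: n·N = -1470, n·J = -1695.
Since n·N = -1470 ≠ -1893, N is off the plane and the points are not all coplanar.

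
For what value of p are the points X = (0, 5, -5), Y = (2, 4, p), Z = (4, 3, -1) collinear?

-3

Direction XZ = (4, -2, 4). From the x-coordinate of Y, the parameter along the line is τ = (2 − 0)/4 = 1/2.
Then p = (-5) + 1/2·(4) = -3.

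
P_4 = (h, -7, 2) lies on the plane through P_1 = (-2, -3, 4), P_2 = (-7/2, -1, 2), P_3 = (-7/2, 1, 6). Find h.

-1/2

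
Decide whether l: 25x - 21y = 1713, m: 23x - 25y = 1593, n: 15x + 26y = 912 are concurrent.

Lines aᵢx + bᵢy = cᵢ with pairwise distinct directions are concurrent exactly when det[aᵢ bᵢ cᵢ] = 0.
Here the determinant is 0.
It vanishes, so the lines are concurrent at (66, -3).

Yes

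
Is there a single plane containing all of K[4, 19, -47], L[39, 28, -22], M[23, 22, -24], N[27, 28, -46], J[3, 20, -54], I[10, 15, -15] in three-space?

Yes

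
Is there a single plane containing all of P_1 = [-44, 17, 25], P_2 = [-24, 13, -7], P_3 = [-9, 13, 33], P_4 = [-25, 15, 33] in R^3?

Yes

A normal to the plane through P_1, P_2, P_3 is n = P_1P_2 × P_1P_3 = (-160, -1280, 60).
The plane has equation n·P = -13220. For P_4: n·P_4 = -13220.
Equal, so P_4 lies in the plane and all four are coplanar.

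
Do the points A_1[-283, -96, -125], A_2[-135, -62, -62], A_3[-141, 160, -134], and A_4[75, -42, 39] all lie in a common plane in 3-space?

No

With A_1 as base: A_1A_2 = (148, 34, 63), A_1A_3 = (142, 256, -9), A_1A_4 = (358, 54, 164).
A_1A_3 × A_1A_4 = (42470, -26510, -83980).
A_1A_2 · (A_1A_3 × A_1A_4) = 93480.
Since 93480 ≠ 0, the four points are not coplanar.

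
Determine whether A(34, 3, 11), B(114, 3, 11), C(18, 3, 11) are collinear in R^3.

AB = (80, 0, 0), AC = (-16, 0, 0).
AB × AC = (0, 0, 0).
The cross product vanishes, so the three points are collinear.

Yes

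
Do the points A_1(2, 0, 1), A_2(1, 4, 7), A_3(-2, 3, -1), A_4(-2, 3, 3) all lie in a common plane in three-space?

With A_1 as base: A_1A_2 = (-1, 4, 6), A_1A_3 = (-4, 3, -2), A_1A_4 = (-4, 3, 2).
A_1A_3 × A_1A_4 = (12, 16, 0).
A_1A_2 · (A_1A_3 × A_1A_4) = 52.
Since 52 ≠ 0, the four points are not coplanar.

No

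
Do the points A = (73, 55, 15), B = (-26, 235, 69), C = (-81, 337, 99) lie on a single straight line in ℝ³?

AB = (-99, 180, 54), AC = (-154, 282, 84).
AB × AC = (-108, 0, -198).
The cross product is nonzero, so the points do not lie on one line.

No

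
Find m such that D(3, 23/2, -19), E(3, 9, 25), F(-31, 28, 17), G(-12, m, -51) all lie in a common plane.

43/2

Coplanarity ⇔ det[DE; DF; DG] = 0.
Expanding, this is linear in m: (-1496)m + (32164) = 0.
So m = 43/2.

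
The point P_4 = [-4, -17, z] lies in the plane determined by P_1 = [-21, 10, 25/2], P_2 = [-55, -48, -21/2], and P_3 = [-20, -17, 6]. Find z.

10

A normal to the plane is n = P_1P_2 × P_1P_3 = (-244, -244, 976).
P_4 lies in the plane iff n · P_1P_4 = 0.
This gives (976)z + (-9760) = 0, so z = 10.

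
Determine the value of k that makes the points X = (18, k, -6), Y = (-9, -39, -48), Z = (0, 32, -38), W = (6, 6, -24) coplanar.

54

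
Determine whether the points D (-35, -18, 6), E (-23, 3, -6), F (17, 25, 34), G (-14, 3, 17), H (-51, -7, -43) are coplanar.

No

The plane through D, E, F has normal n = DE × DF = (1104, -960, -576) and equation n·P = -24816.
Checking the remaining points: n·G = -28128, n·H = -24816.
Since n·G = -28128 ≠ -24816, G is off the plane and the points are not all coplanar.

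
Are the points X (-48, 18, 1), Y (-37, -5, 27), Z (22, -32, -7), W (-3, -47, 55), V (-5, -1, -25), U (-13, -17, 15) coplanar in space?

The plane through X, Y, Z has normal n = XY × XZ = (1484, 1908, 1060) and equation n·P = -35828.
Checking the remaining points: n·W = -35828, n·V = -35828, n·U = -35828.
All equal -35828, so all 6 points lie in one plane.

Yes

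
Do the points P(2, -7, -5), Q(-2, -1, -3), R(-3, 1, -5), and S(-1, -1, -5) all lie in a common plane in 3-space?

No

A normal to the plane through P, Q, R is n = PQ × PR = (-16, -10, -2).
The plane has equation n·X = 48. For S: n·S = 36.
36 ≠ 48, so S is off the plane.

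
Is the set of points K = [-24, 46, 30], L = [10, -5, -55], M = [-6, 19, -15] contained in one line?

Yes

KL = (34, -51, -85), KM = (18, -27, -45).
Each component of KM is 9/17 times the corresponding component of KL, so KM = 9/17·KL and the points are collinear.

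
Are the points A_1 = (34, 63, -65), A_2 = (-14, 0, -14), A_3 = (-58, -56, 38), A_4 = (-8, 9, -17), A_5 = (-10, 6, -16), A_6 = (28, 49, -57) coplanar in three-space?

The plane through A_1, A_2, A_3 has normal n = A_1A_2 × A_1A_3 = (-420, 252, -84) and equation n·P = 7056.
Checking the remaining points: n·A_4 = 7056, n·A_5 = 7056, n·A_6 = 5376.
Since n·A_6 = 5376 ≠ 7056, A_6 is off the plane and the points are not all coplanar.

No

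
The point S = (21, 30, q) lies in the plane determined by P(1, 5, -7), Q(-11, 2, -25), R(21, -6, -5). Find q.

58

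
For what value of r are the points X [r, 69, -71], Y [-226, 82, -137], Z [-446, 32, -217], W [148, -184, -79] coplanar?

Coplanarity ⇔ det[XY; XZ; XW] = 0.
Expanding, this is linear in r: (24180)r + (145080) = 0.
So r = -6.

-6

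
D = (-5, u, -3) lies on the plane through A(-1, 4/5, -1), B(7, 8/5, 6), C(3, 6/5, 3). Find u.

The plane through A, B, C has equation (2/5)x − 4y = -18/5.
Substituting D: (-4)u + (-2) = -18/5, so u = 2/5.

2/5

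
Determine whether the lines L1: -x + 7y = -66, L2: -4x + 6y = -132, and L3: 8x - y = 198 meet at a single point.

Yes

Intersecting L1 and L2: solving the 2×2 system gives (x, y) = (24, -6).
Substitute into L3: (8)(24) + (-1)(-6) = 198.
This equals 198, so (24, -6) lies on all three lines and they are concurrent.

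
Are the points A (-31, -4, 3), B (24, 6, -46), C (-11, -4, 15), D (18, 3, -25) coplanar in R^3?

Yes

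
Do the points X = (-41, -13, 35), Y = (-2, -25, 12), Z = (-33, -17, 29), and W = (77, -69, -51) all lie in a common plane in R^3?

The four points are coplanar iff the 3×3 determinant with rows XY, XZ, XW is zero.
Rows: (39, -12, -23), (8, -4, -6), (118, -56, -86).
Expanding along the first row: (39)(8) − (-12)(20) + (-23)(24) = 0.
Zero determinant ⇒ coplanar.

Yes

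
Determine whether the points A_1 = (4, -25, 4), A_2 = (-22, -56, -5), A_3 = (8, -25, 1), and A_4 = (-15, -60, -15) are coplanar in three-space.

No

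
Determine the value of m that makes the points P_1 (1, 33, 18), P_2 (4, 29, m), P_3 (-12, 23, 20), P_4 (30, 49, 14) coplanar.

18

Coplanarity ⇔ det[P_1P_2; P_1P_3; P_1P_4] = 0.
Expanding, this is linear in m: (82)m + (-1476) = 0.
So m = 18.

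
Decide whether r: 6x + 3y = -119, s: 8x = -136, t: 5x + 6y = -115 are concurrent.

No

Intersecting r and s: solving the 2×2 system gives (x, y) = (-17, -17/3).
Substitute into t: (5)(-17) + (6)(-17/3) = -119.
But t requires -115 ≠ -119, so the three lines have no common point.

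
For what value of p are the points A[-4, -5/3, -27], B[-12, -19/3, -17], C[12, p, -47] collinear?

23/3

Direction AB = (-8, -14/3, 10). From the x-coordinate of C, the parameter along the line is τ = (12 − (-4))/(-8) = -2.
Then p = (-5/3) + (-2)·(-14/3) = 23/3.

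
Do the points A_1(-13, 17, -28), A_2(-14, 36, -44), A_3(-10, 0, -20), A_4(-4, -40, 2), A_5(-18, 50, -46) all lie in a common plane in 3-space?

Yes

The plane through A_1, A_2, A_3 has normal n = A_1A_2 × A_1A_3 = (-120, -40, -40) and equation n·P = 2000.
Checking the remaining points: n·A_4 = 2000, n·A_5 = 2000.
All equal 2000, so all 5 points lie in one plane.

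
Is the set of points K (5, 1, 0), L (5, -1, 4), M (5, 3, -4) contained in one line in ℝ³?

Yes

KL = (0, -2, 4), KM = (0, 2, -4).
Each component of KM is -1 times the corresponding component of KL, so KM = -1·KL and the points are collinear.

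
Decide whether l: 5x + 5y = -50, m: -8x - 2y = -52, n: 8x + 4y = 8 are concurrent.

Yes

Intersecting l and m: solving the 2×2 system gives (x, y) = (12, -22).
Substitute into n: (8)(12) + (4)(-22) = 8.
This equals 8, so (12, -22) lies on all three lines and they are concurrent.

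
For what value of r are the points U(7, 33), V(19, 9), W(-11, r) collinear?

69

Collinearity: (W − U) must be parallel to (V − U) = (12, -24).
Cross-multiplying the components: (r − 33)·(12) = (-18)·(-24).
Solving gives r = 69.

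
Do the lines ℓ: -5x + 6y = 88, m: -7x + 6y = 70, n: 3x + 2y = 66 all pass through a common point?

Intersecting ℓ and m: solving the 2×2 system gives (x, y) = (9, 133/6).
Substitute into n: (3)(9) + (2)(133/6) = 214/3.
But n requires 66 ≠ 214/3, so the three lines have no common point.

No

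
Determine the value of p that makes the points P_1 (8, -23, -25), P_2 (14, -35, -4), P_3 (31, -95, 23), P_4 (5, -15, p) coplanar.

-33

Normal to plane P_1P_2P_3: n = (936, 195, -156); plane equation n·P = 6903.
Requiring n·P_4 = 6903: (-156)p + (1755) = 6903.
So p = -33.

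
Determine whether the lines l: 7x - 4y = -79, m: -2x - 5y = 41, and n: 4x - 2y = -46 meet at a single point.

Yes

Intersecting l and m: solving the 2×2 system gives (x, y) = (-13, -3).
Substitute into n: (4)(-13) + (-2)(-3) = -46.
This equals -46, so (-13, -3) lies on all three lines and they are concurrent.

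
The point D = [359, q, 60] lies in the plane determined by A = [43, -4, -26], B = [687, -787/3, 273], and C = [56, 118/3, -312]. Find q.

Coplanarity requires AB · (AC × AD) = 0.
AB = (644, -775/3, 299), AC = (13, 130/3, -286); the triple product is linear in q with coefficient 188071 and constant term 68081702/3.
Setting it to zero: q = -362/3.

-362/3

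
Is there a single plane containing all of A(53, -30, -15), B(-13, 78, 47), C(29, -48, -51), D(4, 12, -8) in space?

Yes

The four points are coplanar iff the 3×3 determinant with rows AB, AC, AD is zero.
Rows: (-66, 108, 62), (-24, -18, -36), (-49, 42, 7).
Expanding along the first row: (-66)(1386) − (108)(-1932) + (62)(-1890) = 0.
Zero determinant ⇒ coplanar.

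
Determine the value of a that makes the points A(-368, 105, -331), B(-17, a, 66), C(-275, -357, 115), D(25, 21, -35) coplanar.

-126

Normal to plane ACD: n = (-99288, 147750, 173754); plane equation n·P = -5460840.
Requiring n·B = -5460840: (147750)a + (13155660) = -5460840.
So a = -126.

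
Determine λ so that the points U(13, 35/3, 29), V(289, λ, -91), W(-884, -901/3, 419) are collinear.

Direction UW = (-897, -312, 390). From the x-coordinate of V, the parameter along the line is τ = (289 − 13)/(-897) = -4/13.
Then λ = 35/3 + (-4/13)·(-312) = 323/3.

323/3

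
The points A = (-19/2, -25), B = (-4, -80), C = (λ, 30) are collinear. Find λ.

-15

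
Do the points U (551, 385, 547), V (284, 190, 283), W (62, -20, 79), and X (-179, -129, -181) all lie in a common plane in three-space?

The four points are coplanar iff the 3×3 determinant with rows UV, UW, UX is zero.
Rows: (-267, -195, -264), (-489, -405, -468), (-730, -514, -728).
Expanding along the first row: (-267)(54288) − (-195)(14352) + (-264)(-44304) = 0.
Zero determinant ⇒ coplanar.

Yes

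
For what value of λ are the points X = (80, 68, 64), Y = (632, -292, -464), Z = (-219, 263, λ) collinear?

Collinearity requires XY × XZ = 0; each component is linear in λ.
The x-component gives (-360)λ + (126000) = 0, so λ = 350.
The remaining components then also vanish.

350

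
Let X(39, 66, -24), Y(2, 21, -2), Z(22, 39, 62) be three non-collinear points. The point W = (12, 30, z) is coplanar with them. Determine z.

Coplanarity requires XY · (XZ × XW) = 0.
XY = (-37, -45, 22), XZ = (-17, -27, 86); the triple product is linear in z with coefficient 234 and constant term -7020.
Setting it to zero: z = 30.

30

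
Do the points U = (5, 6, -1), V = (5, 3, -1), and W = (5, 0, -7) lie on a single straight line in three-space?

No

UV = (0, -3, 0), UW = (0, -6, -6).
Comparing components 2 and 3: (-3)(-6) − (0)(-6) = 18 ≠ 0, so UV and UW are not parallel and the points are not collinear.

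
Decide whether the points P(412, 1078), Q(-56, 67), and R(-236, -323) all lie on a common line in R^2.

PQ = (-468, -1011), PR = (-648, -1401).
det[PQ; PR] = (-468)(-1401) − (-1011)(-648) = 540.
The determinant is nonzero, so they are not collinear.

No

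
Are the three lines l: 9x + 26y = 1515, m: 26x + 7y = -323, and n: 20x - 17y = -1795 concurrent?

No

The three lines meet at one point iff the augmented coefficient matrix [aᵢ bᵢ cᵢ] has rank < 3, i.e. its determinant vanishes.
Here the determinant is 1226.
Nonzero, so no common point exists.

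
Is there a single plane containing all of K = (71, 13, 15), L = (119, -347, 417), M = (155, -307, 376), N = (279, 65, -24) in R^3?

A normal to the plane through K, L, M is n = KL × KM = (-1320, 16440, 14880).
The plane has equation n·P = 343200. For N: n·N = 343200.
Equal, so N lies in the plane and all four are coplanar.

Yes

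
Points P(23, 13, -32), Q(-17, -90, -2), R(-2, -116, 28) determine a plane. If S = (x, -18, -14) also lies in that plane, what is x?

A normal to the plane is n = PQ × PR = (-2310, 1650, 2585).
S lies in the plane iff n · PS = 0.
This gives (-2310)x + (48510) = 0, so x = 21.

21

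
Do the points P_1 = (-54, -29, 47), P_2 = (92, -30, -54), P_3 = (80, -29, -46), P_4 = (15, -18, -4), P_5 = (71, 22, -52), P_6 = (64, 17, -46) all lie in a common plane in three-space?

No

The plane through P_1, P_2, P_3 has normal n = P_1P_2 × P_1P_3 = (93, 44, 134) and equation n·P = 0.
Checking the remaining points: n·P_4 = 67, n·P_5 = 603, n·P_6 = 536.
Since n·P_4 = 67 ≠ 0, P_4 is off the plane and the points are not all coplanar.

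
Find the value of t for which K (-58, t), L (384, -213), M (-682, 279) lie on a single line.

-9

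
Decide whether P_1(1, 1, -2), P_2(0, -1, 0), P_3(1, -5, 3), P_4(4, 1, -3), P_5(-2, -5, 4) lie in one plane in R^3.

The plane through P_1, P_2, P_3 has normal n = P_1P_2 × P_1P_3 = (2, 5, 6) and equation n·P = -5.
Checking the remaining points: n·P_4 = -5, n·P_5 = -5.
All equal -5, so all 5 points lie in one plane.

Yes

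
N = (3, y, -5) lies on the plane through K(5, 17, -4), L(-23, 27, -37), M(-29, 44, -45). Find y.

-4

A normal to the plane is n = KL × KM = (481, -26, -416).
N lies in the plane iff n · KN = 0.
This gives (-26)y + (-104) = 0, so y = -4.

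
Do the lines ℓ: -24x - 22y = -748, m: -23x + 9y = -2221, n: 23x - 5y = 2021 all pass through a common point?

Yes

Intersecting ℓ and m: solving the 2×2 system gives (x, y) = (77, -50).
Substitute into n: (23)(77) + (-5)(-50) = 2021.
This equals 2021, so (77, -50) lies on all three lines and they are concurrent.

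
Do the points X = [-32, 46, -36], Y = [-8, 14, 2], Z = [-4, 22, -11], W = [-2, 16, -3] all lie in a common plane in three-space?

Yes

A normal to the plane through X, Y, Z is n = XY × XZ = (112, 464, 320).
The plane has equation n·P = 6240. For W: n·W = 6240.
Equal, so W lies in the plane and all four are coplanar.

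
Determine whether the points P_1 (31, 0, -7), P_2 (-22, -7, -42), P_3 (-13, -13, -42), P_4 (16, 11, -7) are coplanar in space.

The four points are coplanar iff the 3×3 determinant with rows P_1P_2, P_1P_3, P_1P_4 is zero.
Rows: (-53, -7, -35), (-44, -13, -35), (-15, 11, 0).
Expanding along the first row: (-53)(385) − (-7)(-525) + (-35)(-679) = -315.
Nonzero ⇒ not coplanar.

No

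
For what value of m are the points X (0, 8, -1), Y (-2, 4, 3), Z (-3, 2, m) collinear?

5

Collinearity requires XY × XZ = 0; each component is linear in m.
The x-component gives (-4)m + (20) = 0, so m = 5.
The remaining components then also vanish.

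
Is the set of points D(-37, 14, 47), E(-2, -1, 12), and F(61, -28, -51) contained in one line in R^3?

Yes

DE = (35, -15, -35), DF = (98, -42, -98).
Each component of DF is 14/5 times the corresponding component of DE, so DF = 14/5·DE and the points are collinear.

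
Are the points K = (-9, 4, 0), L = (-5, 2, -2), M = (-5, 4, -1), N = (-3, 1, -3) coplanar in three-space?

With K as base: KL = (4, -2, -2), KM = (4, 0, -1), KN = (6, -3, -3).
KM × KN = (-3, 6, -12).
KL · (KM × KN) = 0.
The scalar triple product vanishes, so the four points are coplanar.

Yes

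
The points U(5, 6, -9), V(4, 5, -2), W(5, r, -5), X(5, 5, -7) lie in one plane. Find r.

Normal to plane UVX: n = (5, 2, 1); plane equation n·P = 28.
Requiring n·W = 28: (2)r + (20) = 28.
So r = 4.

4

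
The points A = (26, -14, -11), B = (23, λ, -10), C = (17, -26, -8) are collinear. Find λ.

-18

Direction AC = (-9, -12, 3). From the x-coordinate of B, the parameter along the line is τ = (23 − 26)/(-9) = 1/3.
Then λ = (-14) + 1/3·(-12) = -18.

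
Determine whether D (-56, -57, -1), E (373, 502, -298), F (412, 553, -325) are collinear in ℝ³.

No

DE = (429, 559, -297), DF = (468, 610, -324).
DE × DF = (54, 0, 78).
The cross product is nonzero, so the points do not lie on one line.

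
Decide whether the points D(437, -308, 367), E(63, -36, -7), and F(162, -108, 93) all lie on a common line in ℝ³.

No

DE = (-374, 272, -374), DF = (-275, 200, -274).
DE × DF = (272, 374, 0).
The cross product is nonzero, so the points do not lie on one line.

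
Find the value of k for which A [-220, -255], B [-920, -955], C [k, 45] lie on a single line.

80

Collinearity: (C − A) must be parallel to (B − A) = (-700, -700).
Cross-multiplying the components: (k − (-220))·(-700) = (300)·(-700).
Solving gives k = 80.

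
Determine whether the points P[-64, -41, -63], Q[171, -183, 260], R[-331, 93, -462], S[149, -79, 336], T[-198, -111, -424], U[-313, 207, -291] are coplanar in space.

The plane through P, Q, R has normal n = PQ × PR = (13376, 7524, -6424) and equation n·X = -759836.
Checking the remaining points: n·S = -759836, n·T = -759836, n·U = -759836.
All equal -759836, so all 6 points lie in one plane.

Yes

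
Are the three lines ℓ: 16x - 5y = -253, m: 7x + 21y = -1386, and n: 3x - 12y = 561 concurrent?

Yes

Lines aᵢx + bᵢy = cᵢ with pairwise distinct directions are concurrent exactly when det[aᵢ bᵢ cᵢ] = 0.
Here the determinant is 0.
It vanishes, so the lines are concurrent at (-33, -55).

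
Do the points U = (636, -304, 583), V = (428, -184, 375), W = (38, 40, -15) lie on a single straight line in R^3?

UV = (-208, 120, -208), UW = (-598, 344, -598).
Comparing components 2 and 3: (120)(-598) − (-208)(344) = -208 ≠ 0, so UV and UW are not parallel and the points are not collinear.

No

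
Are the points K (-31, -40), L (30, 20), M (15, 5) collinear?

No

KL = (61, 60), KM = (46, 45).
If collinear, KM would be a scalar multiple of KL. But (61)·(45) ≠ (60)·(46) (difference -15), so they are not parallel; the points are not collinear.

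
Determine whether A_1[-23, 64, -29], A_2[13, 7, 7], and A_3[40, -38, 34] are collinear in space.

No

A_1A_2 = (36, -57, 36), A_1A_3 = (63, -102, 63).
A_1A_2 × A_1A_3 = (81, 0, -81).
The cross product is nonzero, so the points do not lie on one line.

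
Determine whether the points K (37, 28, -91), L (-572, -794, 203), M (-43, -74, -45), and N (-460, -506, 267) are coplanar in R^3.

No

A normal to the plane through K, L, M is n = KL × KM = (-7824, 4494, -3642).
The plane has equation n·P = 167766. For N: n·N = 352662.
352662 ≠ 167766, so N is off the plane.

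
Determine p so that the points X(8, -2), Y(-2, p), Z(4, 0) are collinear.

The three points are collinear iff det[XY; XZ] = 0.
This determinant is linear in p: (4)p + (-12) = 0, so p = 3.

3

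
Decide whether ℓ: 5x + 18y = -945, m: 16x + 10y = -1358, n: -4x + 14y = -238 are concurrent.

Intersecting ℓ and m: solving the 2×2 system gives (x, y) = (-63, -35).
Substitute into n: (-4)(-63) + (14)(-35) = -238.
This equals -238, so (-63, -35) lies on all three lines and they are concurrent.

Yes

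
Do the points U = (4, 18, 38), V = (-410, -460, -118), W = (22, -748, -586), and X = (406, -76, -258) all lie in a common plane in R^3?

Yes

With U as base: UV = (-414, -478, -156), UW = (18, -766, -624), UX = (402, -94, -296).
UW × UX = (168080, -245520, 306240).
UV · (UW × UX) = 0.
The scalar triple product vanishes, so the four points are coplanar.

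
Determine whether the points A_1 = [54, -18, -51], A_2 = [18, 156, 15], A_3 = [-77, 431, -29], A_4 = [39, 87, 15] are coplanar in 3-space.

With A_1 as base: A_1A_2 = (-36, 174, 66), A_1A_3 = (-131, 449, 22), A_1A_4 = (-15, 105, 66).
A_1A_3 × A_1A_4 = (27324, 8316, -7020).
A_1A_2 · (A_1A_3 × A_1A_4) = 0.
The scalar triple product vanishes, so the four points are coplanar.

Yes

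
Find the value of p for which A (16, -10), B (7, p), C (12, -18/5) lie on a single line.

22/5

Collinearity: (B − A) must be parallel to (C − A) = (-4, 32/5).
Cross-multiplying the components: (p − (-10))·(-4) = (-9)·(32/5).
Solving gives p = 22/5.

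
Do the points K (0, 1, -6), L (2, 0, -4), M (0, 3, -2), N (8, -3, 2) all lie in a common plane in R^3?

Yes

A normal to the plane through K, L, M is n = KL × KM = (-8, -8, 4).
The plane has equation n·P = -32. For N: n·N = -32.
Equal, so N lies in the plane and all four are coplanar.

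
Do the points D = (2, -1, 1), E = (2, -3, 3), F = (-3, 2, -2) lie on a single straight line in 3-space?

DE = (0, -2, 2), DF = (-5, 3, -3).
Comparing components 3 and 1: (2)(-5) − (0)(-3) = -10 ≠ 0, so DE and DF are not parallel and the points are not collinear.

No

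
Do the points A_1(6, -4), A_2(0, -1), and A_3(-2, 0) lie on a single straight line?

A_1A_2 = (-6, 3), A_1A_3 = (-8, 4).
Checking proportionality: A_1A_3 = 4/3·A_1A_2, so the vectors are parallel and the points are collinear.

Yes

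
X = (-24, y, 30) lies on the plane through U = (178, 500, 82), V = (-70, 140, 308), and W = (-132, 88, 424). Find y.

The plane through U, V, W has equation −30008x + 14756y − 9424z = 1263808.
Substituting X: (14756)y + (437472) = 1263808, so y = 56.

56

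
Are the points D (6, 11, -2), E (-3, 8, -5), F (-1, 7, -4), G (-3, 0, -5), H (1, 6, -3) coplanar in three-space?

No

The plane through D, E, F has normal n = DE × DF = (-6, 3, 15) and equation n·P = -33.
Checking the remaining points: n·G = -57, n·H = -33.
Since n·G = -57 ≠ -33, G is off the plane and the points are not all coplanar.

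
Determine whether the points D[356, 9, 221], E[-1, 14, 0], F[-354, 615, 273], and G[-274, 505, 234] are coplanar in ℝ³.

No

A normal to the plane through D, E, F is n = DE × DF = (134186, 175474, -212792).
The plane has equation n·P = 2322450. For G: n·G = 2054078.
2054078 ≠ 2322450, so G is off the plane.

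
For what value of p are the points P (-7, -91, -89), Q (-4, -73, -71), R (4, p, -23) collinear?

-25

Collinearity requires PQ × PR = 0; each component is linear in p.
The x-component gives (-18)p + (-450) = 0, so p = -25.
The remaining components then also vanish.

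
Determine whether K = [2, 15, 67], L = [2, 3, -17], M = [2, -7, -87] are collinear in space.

Yes

KL = (0, -12, -84), KM = (0, -22, -154).
KL × KM = (0, 0, 0).
The cross product vanishes, so the three points are collinear.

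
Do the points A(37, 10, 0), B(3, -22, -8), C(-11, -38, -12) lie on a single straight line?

AB = (-34, -32, -8), AC = (-48, -48, -12).
AB × AC = (0, -24, 96).
The cross product is nonzero, so the points do not lie on one line.

No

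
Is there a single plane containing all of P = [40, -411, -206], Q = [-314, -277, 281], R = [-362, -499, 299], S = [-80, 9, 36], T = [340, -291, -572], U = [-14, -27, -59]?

The plane through P, Q, R has normal n = PQ × PR = (110526, -17004, 85020) and equation n·X = -6104436.
Checking the remaining points: n·S = -5934396, n·T = -6104436, n·U = -6104436.
Since n·S = -5934396 ≠ -6104436, S is off the plane and the points are not all coplanar.

No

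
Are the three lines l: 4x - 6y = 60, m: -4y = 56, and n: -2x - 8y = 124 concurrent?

Lines aᵢx + bᵢy = cᵢ with pairwise distinct directions are concurrent exactly when det[aᵢ bᵢ cᵢ] = 0.
Here the determinant is 0.
It vanishes, so the lines are concurrent at (-6, -14).

Yes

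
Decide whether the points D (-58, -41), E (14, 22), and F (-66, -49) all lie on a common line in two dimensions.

No

DE = (72, 63), DF = (-8, -8).
det[DE; DF] = (72)(-8) − (63)(-8) = -72.
The determinant is nonzero, so they are not collinear.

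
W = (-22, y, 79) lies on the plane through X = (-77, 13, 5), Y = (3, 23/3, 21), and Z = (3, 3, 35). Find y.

The plane through X, Y, Z has equation −1120y − (1120/3)z = -49280/3.
Substituting W: (-1120)y + (-88480/3) = -49280/3, so y = -35/3.

-35/3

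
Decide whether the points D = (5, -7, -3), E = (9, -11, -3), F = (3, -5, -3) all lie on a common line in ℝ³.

DE = (4, -4, 0), DF = (-2, 2, 0).
Each component of DF is -1/2 times the corresponding component of DE, so DF = -1/2·DE and the points are collinear.

Yes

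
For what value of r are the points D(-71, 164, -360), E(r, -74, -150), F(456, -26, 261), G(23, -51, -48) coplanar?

The points are coplanar iff DE · (DF × DG) = 0.
Expanding, this is linear in r: (74235)r + (10467135) = 0.
So r = -141.

-141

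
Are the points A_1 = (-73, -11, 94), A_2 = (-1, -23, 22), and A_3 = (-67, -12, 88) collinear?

A_1A_2 = (72, -12, -72), A_1A_3 = (6, -1, -6).
Each component of A_1A_3 is 1/12 times the corresponding component of A_1A_2, so A_1A_3 = 1/12·A_1A_2 and the points are collinear.

Yes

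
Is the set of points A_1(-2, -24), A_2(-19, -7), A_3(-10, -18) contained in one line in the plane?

A_1A_2 = (-17, 17), A_1A_3 = (-8, 6).
If collinear, A_1A_3 would be a scalar multiple of A_1A_2. But (-17)·(6) ≠ (17)·(-8) (difference 34), so they are not parallel; the points are not collinear.

No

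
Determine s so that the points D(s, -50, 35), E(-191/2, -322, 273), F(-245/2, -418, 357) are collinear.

Collinearity requires DE × DF = 0; each component is linear in s.
The y-component gives (84)s + (1596) = 0, so s = -19.
The remaining components then also vanish.

-19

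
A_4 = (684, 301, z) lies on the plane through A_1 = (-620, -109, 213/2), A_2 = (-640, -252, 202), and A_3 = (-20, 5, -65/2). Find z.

-603/2

Coplanarity requires A_1A_2 · (A_1A_3 × A_1A_4) = 0.
A_1A_2 = (-20, -143, 191/2), A_1A_3 = (600, 114, -139); the triple product is linear in z with coefficient 83520 and constant term 25181280.
Setting it to zero: z = -603/2.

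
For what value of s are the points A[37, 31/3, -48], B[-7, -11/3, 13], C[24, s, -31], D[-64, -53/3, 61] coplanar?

Normal to plane ABD: n = (182, -1365, -182); plane equation n·P = 1365.
Requiring n·C = 1365: (-1365)s + (10010) = 1365.
So s = 19/3.

19/3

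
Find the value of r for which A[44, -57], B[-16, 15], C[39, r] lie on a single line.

-51

Collinearity: (C − A) must be parallel to (B − A) = (-60, 72).
Cross-multiplying the components: (r − (-57))·(-60) = (-5)·(72).
Solving gives r = -51.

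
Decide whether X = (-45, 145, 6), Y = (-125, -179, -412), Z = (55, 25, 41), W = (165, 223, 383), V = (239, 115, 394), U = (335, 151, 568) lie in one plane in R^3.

The plane through X, Y, Z has normal n = XY × XZ = (-61500, -39000, 42000) and equation n·P = -2635500.
Checking the remaining points: n·W = -2758500, n·V = -2635500, n·U = -2635500.
Since n·W = -2758500 ≠ -2635500, W is off the plane and the points are not all coplanar.

No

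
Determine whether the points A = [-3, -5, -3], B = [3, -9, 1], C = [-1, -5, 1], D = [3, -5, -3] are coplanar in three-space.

No

With A as base: AB = (6, -4, 4), AC = (2, 0, 4), AD = (6, 0, 0).
AC × AD = (0, 24, 0).
AB · (AC × AD) = -96.
Since -96 ≠ 0, the four points are not coplanar.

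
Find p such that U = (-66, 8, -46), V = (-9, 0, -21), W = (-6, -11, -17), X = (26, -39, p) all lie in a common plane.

Coplanarity ⇔ det[UV; UW; UX] = 0.
Expanding, this is linear in p: (-603)p + (1809) = 0.
So p = 3.

3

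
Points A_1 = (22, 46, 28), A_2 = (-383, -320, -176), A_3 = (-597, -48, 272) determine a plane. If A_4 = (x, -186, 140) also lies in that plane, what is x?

A normal to the plane is n = A_1A_2 × A_1A_3 = (-108480, 225096, -188484).
A_4 lies in the plane iff n · A_1A_4 = 0.
This gives (-108480)x + (-70945920) = 0, so x = -654.

-654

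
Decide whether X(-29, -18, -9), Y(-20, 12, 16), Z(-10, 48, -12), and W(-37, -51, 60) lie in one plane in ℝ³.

No

With X as base: XY = (9, 30, 25), XZ = (19, 66, -3), XW = (-8, -33, 69).
XZ × XW = (4455, -1287, -99).
XY · (XZ × XW) = -990.
Since -990 ≠ 0, the four points are not coplanar.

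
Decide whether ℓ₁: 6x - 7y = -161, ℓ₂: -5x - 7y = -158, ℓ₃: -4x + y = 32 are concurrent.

No

Intersecting ℓ₁ and ℓ₂: solving the 2×2 system gives (x, y) = (-3/11, 1753/77).
Substitute into ℓ₃: (-4)(-3/11) + (1)(1753/77) = 167/7.
But ℓ₃ requires 32 ≠ 167/7, so the three lines have no common point.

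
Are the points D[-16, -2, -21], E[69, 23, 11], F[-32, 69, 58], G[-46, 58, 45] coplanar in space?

Yes

A normal to the plane through D, E, F is n = DE × DF = (-297, -7227, 6435).
The plane has equation n·P = -115929. For G: n·G = -115929.
Equal, so G lies in the plane and all four are coplanar.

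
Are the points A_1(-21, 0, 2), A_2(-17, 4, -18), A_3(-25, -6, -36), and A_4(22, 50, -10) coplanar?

Yes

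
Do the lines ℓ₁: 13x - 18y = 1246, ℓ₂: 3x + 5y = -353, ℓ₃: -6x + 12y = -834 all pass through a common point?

Lines aᵢx + bᵢy = cᵢ with pairwise distinct directions are concurrent exactly when det[aᵢ bᵢ cᵢ] = 0.
Here the determinant is -66.
Nonzero, so no common point exists.

No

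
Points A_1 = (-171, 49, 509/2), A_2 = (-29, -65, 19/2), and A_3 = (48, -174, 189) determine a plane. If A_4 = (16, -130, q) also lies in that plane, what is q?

123

A normal to the plane is n = A_1A_2 × A_1A_3 = (-47168, -44354, -6700).
A_4 lies in the plane iff n · A_1A_4 = 0.
This gives (-6700)q + (824100) = 0, so q = 123.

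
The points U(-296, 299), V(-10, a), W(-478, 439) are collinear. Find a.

79

Collinearity: (V − U) must be parallel to (W − U) = (-182, 140).
Cross-multiplying the components: (a − 299)·(-182) = (286)·(140).
Solving gives a = 79.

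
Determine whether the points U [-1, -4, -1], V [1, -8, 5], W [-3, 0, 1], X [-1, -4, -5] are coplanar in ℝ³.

With U as base: UV = (2, -4, 6), UW = (-2, 4, 2), UX = (0, 0, -4).
UW × UX = (-16, -8, 0).
UV · (UW × UX) = 0.
The scalar triple product vanishes, so the four points are coplanar.

Yes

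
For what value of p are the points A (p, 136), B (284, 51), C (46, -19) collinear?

573

The three points are collinear iff det[AB; AC] = 0.
This determinant is linear in p: (70)p + (-40110) = 0, so p = 573.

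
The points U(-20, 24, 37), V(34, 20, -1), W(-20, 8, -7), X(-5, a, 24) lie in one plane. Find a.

22

Coplanarity ⇔ det[UV; UW; UX] = 0.
Expanding, this is linear in a: (2376)a + (-52272) = 0.
So a = 22.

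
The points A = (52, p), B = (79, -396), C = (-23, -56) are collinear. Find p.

-306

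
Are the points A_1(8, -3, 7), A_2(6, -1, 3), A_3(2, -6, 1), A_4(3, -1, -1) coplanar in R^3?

Yes

A normal to the plane through A_1, A_2, A_3 is n = A_1A_2 × A_1A_3 = (-24, 12, 18).
The plane has equation n·P = -102. For A_4: n·A_4 = -102.
Equal, so A_4 lies in the plane and all four are coplanar.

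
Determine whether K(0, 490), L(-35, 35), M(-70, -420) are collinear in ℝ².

Yes

KL = (-35, -455), KM = (-70, -910).
det[KL; KM] = (-35)(-910) − (-455)(-70) = 0.
The determinant is zero, so the points are collinear.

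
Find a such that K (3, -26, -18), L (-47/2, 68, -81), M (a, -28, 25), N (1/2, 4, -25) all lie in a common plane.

The points are coplanar iff KL · (KM × KN) = 0.
Expanding, this is linear in a: (-1232)a + (27720) = 0.
So a = 45/2.

45/2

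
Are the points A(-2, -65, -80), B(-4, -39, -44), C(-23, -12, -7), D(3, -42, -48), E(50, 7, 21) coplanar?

The plane through A, B, C has normal n = AB × AC = (-10, -610, 440) and equation n·P = 4470.
Checking the remaining points: n·D = 4470, n·E = 4470.
All equal 4470, so all 5 points lie in one plane.

Yes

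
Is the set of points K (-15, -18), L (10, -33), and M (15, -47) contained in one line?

No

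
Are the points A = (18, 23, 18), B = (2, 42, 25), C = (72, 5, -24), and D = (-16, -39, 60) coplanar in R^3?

No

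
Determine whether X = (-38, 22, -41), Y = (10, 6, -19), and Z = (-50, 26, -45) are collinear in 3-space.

No

XY = (48, -16, 22), XZ = (-12, 4, -4).
XY × XZ = (-24, -72, 0).
The cross product is nonzero, so the points do not lie on one line.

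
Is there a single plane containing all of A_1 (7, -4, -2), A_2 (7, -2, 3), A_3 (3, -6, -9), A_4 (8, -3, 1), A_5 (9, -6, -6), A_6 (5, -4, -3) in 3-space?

The plane through A_1, A_2, A_3 has normal n = A_1A_2 × A_1A_3 = (-4, -20, 8) and equation n·P = 36.
Checking the remaining points: n·A_4 = 36, n·A_5 = 36, n·A_6 = 36.
All equal 36, so all 6 points lie in one plane.

Yes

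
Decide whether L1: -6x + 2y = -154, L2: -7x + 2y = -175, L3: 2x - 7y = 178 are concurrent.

Intersecting L1 and L2: solving the 2×2 system gives (x, y) = (21, -14).
Substitute into L3: (2)(21) + (-7)(-14) = 140.
But L3 requires 178 ≠ 140, so the three lines have no common point.

No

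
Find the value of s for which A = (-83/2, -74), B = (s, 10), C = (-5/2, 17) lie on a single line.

-11/2

The three points are collinear iff det[AB; AC] = 0.
This determinant is linear in s: (91)s + (1001/2) = 0, so s = -11/2.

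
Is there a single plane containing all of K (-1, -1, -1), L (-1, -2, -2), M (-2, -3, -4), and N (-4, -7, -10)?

With K as base: KL = (0, -1, -1), KM = (-1, -2, -3), KN = (-3, -6, -9).
KM × KN = (0, 0, 0).
KL · (KM × KN) = 0.
The scalar triple product vanishes, so the four points are coplanar.

Yes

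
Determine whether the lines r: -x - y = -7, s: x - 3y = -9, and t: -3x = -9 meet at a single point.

The three lines meet at one point iff the augmented coefficient matrix [aᵢ bᵢ cᵢ] has rank < 3, i.e. its determinant vanishes.
Here the determinant is 0.
It vanishes, so the lines are concurrent at (3, 4).

Yes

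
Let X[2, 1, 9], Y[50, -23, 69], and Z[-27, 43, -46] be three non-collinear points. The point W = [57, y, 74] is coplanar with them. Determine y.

A normal to the plane is n = XY × XZ = (-1200, 900, 1320).
W lies in the plane iff n · XW = 0.
This gives (900)y + (18900) = 0, so y = -21.

-21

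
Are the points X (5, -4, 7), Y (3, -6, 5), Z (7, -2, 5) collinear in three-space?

No

XY = (-2, -2, -2), XZ = (2, 2, -2).
XY × XZ = (8, -8, 0).
The cross product is nonzero, so the points do not lie on one line.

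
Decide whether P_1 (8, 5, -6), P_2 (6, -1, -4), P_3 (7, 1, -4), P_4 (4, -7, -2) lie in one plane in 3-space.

The four points are coplanar iff the 3×3 determinant with rows P_1P_2, P_1P_3, P_1P_4 is zero.
Rows: (-2, -6, 2), (-1, -4, 2), (-4, -12, 4).
Expanding along the first row: (-2)(8) − (-6)(4) + (2)(-4) = 0.
Zero determinant ⇒ coplanar.

Yes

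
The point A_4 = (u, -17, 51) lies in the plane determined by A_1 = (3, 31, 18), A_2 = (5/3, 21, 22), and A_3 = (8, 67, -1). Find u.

Coplanarity requires A_1A_2 · (A_1A_3 × A_1A_4) = 0.
A_1A_2 = (-4/3, -10, 4), A_1A_3 = (5, 36, -19); the triple product is linear in u with coefficient 46 and constant term 184.
Setting it to zero: u = -4.

-4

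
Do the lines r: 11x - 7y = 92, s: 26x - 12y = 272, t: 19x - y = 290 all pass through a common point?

No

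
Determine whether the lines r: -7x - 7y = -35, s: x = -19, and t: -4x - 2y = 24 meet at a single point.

No

Intersecting r and s: solving the 2×2 system gives (x, y) = (-19, 24).
Substitute into t: (-4)(-19) + (-2)(24) = 28.
But t requires 24 ≠ 28, so the three lines have no common point.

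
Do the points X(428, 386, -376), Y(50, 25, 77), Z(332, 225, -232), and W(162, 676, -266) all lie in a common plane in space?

No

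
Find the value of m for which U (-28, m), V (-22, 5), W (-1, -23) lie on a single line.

Collinearity: (U − V) must be parallel to (W − V) = (21, -28).
Cross-multiplying the components: (m − 5)·(21) = (-6)·(-28).
Solving gives m = 13.

13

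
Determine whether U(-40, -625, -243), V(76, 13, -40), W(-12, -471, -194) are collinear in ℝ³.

Yes

UV = (116, 638, 203), UW = (28, 154, 49).
UV × UW = (0, 0, 0).
The cross product vanishes, so the three points are collinear.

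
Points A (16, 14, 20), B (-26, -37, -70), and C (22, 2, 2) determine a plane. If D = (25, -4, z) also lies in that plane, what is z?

-7

A normal to the plane is n = AB × AC = (-162, -1296, 810).
D lies in the plane iff n · AD = 0.
This gives (810)z + (5670) = 0, so z = -7.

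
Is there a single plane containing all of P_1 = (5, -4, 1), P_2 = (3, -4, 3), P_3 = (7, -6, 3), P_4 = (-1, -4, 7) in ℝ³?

Yes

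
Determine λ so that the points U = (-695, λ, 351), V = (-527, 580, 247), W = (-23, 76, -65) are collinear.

Direction VW = (504, -504, -312). From the x-coordinate of U, the parameter along the line is τ = (-695 − (-527))/504 = -1/3.
Then λ = 580 + (-1/3)·(-504) = 748.

748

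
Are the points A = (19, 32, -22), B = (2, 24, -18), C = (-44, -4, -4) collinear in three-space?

AB = (-17, -8, 4), AC = (-63, -36, 18).
AB × AC = (0, 54, 108).
The cross product is nonzero, so the points do not lie on one line.

No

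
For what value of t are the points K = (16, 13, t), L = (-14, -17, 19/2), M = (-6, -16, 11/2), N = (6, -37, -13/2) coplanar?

3/2

Coplanarity ⇔ det[KL; KM; KN] = 0.
Expanding, this is linear in t: (180)t + (-270) = 0.
So t = 3/2.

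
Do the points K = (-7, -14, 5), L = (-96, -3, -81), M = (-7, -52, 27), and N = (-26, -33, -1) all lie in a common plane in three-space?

Yes

With K as base: KL = (-89, 11, -86), KM = (0, -38, 22), KN = (-19, -19, -6).
KM × KN = (646, -418, -722).
KL · (KM × KN) = 0.
The scalar triple product vanishes, so the four points are coplanar.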